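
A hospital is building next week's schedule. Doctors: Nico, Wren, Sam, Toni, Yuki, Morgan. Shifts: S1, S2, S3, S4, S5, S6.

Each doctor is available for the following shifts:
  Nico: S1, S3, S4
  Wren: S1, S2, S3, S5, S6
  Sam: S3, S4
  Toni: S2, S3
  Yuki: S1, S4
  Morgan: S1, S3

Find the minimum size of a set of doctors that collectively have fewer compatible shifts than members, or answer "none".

Take S = {Nico, Sam, Yuki, Morgan}. Its neighbourhood is {S1, S3, S4}, so |N(S)| = 3 < |S| = 4.
Every subset of size less than 4 has at least as many neighbours as members, so 4 is the minimum.

4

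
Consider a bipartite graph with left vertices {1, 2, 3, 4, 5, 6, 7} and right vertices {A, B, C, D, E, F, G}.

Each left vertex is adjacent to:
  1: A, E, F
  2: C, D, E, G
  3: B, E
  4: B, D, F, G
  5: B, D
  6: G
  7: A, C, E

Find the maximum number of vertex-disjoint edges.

7

One maximum matching: 1→A, 2→C, 3→B, 4→F, 5→D, 6→G, 7→E.
This saturates every left vertex, so 7 is the maximum.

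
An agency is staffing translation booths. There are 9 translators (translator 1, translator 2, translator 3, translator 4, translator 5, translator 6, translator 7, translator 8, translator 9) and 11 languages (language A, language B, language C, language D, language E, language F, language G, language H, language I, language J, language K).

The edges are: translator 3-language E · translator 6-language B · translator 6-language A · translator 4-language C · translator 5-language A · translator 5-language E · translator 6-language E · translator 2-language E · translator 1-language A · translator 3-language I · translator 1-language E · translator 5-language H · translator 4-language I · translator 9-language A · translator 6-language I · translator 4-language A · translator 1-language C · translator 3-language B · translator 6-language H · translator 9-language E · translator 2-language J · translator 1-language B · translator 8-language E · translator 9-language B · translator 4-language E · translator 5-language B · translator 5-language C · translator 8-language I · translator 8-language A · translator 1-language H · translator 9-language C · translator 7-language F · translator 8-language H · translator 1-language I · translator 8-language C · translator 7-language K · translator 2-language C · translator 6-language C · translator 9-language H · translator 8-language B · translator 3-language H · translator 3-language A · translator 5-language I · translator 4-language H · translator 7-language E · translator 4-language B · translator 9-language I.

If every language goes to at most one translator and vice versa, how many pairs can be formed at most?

8

A valid assignment of size 8: translator 1–language H, translator 2–language J, translator 3–language E, translator 4–language A, translator 5–language C, translator 6–language I, translator 7–language F, translator 8–language B.
The set {translator 1, translator 3, translator 4, translator 5, translator 6, translator 8, translator 9} has only 6 neighbours ({language A, language B, language C, language E, language H, language I}), so by Hall's theorem at most 8 of the 9 translators can be matched.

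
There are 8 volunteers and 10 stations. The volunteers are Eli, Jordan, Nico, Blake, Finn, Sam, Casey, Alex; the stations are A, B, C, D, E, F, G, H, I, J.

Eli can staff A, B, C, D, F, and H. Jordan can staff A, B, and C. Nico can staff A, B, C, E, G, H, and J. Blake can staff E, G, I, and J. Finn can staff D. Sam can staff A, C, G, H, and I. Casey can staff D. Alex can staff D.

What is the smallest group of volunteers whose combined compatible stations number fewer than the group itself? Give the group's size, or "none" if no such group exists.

2

Take S = {Finn, Casey}. Its neighbourhood is {D}, so |N(S)| = 1 < |S| = 2.
No single vertex violates Hall's condition since each has at least one neighbour, so 2 is the minimum.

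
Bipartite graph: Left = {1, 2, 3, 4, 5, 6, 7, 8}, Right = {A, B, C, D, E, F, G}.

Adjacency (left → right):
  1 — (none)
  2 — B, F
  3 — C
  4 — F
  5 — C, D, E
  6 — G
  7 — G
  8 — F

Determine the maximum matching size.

A valid assignment of size 5: 2-B, 3-C, 4-F, 5-E, 6-G.
The set {1, 4, 6, 7, 8} has only 2 neighbours ({F, G}), so by Hall's theorem at most 5 of the 8 left vertices can be matched.

5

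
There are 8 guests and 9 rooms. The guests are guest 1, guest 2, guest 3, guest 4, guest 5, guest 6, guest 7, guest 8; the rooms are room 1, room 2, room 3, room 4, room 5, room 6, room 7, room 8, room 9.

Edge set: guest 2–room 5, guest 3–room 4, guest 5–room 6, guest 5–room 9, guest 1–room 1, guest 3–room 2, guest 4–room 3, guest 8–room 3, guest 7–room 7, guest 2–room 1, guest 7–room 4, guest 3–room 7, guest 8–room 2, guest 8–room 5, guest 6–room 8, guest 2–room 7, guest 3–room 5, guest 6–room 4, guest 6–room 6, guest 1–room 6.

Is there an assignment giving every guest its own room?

Yes

A valid assignment of size 8: guest 1–room 6, guest 2–room 1, guest 3–room 4, guest 4–room 3, guest 5–room 9, guest 6–room 8, guest 7–room 7, guest 8–room 5.
Every guest is matched, so this matching saturates all of them.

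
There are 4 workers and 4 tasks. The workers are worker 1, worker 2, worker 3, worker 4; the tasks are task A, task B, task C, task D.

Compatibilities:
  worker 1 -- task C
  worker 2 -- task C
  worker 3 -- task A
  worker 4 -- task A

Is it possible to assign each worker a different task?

The set {worker 1, worker 2, worker 3, worker 4} has only 2 neighbours ({task A, task C}), so by Hall's theorem at most 2 of the 4 workers can be matched.
Hence no matching covers every worker.

No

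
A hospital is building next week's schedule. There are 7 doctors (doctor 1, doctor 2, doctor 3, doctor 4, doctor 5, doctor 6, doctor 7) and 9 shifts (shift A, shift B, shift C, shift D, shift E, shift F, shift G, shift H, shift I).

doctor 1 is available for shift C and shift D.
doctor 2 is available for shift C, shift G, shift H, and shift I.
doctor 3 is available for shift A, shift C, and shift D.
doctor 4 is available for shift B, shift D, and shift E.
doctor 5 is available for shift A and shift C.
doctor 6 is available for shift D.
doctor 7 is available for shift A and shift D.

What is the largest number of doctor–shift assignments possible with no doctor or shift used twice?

5

One maximum matching: doctor 1-shift C, doctor 2-shift G, doctor 3-shift D, doctor 4-shift E, doctor 5-shift A.
The set {doctor 1, doctor 3, doctor 5, doctor 6, doctor 7} has only 3 neighbours ({shift A, shift C, shift D}), so by Hall's theorem at most 5 of the 7 doctors can be matched.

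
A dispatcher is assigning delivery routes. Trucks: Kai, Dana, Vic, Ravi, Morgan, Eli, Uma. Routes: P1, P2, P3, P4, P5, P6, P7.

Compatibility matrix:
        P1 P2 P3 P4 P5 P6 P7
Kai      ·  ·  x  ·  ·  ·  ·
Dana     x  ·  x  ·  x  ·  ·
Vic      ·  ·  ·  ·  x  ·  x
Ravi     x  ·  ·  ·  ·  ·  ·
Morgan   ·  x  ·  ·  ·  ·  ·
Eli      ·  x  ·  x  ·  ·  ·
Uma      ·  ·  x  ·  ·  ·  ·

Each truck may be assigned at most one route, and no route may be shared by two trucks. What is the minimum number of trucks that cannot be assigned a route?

1

A valid assignment of size 6: Kai–P3, Dana–P5, Vic–P7, Ravi–P1, Morgan–P2, Eli–P4.
The set {Kai, Uma} has only 1 neighbour ({P3}), so by Hall's theorem at most 6 of the 7 trucks can be matched.
That matches 6 of the 7, leaving 1 unmatched; no matching can do better.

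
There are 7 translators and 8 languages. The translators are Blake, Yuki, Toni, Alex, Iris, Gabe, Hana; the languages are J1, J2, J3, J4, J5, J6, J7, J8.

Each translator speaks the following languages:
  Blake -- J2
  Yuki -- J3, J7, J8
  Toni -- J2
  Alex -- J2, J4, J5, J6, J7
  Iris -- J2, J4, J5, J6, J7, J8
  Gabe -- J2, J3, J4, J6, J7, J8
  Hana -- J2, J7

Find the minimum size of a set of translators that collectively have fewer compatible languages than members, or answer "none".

2

Take S = {Blake, Toni}. Its neighbourhood is {J2}, so |N(S)| = 1 < |S| = 2.
No single vertex violates Hall's condition since each has at least one neighbour, so 2 is the minimum.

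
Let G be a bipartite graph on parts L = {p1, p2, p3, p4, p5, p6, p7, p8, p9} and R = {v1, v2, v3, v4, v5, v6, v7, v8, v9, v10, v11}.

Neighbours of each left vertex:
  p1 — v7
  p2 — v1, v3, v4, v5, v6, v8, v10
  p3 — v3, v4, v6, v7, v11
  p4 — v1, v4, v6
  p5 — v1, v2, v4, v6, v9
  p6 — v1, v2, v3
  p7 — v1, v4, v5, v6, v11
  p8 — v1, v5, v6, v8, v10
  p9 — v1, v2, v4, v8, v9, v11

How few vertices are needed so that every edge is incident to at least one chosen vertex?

9

The 9 edges p1–v7, p2–v10, p3–v3, p4–v4, p5–v2, p6–v1, p7–v11, p8–v6, p9–v8 form a matching, so any vertex cover needs at least 9 vertices (one per matched edge).
Conversely {p1, p2, p3, p4, p5, p6, p7, p8, p9} meets every edge and has exactly 9 vertices, so 9 is optimal.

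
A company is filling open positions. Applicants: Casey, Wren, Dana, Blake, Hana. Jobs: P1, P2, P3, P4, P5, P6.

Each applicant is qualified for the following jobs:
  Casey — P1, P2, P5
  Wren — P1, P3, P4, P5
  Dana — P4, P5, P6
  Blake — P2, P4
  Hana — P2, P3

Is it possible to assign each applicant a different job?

A valid assignment of size 5: Casey–P5, Wren–P1, Dana–P6, Blake–P4, Hana–P3.
All 5 applicants are covered.

Yes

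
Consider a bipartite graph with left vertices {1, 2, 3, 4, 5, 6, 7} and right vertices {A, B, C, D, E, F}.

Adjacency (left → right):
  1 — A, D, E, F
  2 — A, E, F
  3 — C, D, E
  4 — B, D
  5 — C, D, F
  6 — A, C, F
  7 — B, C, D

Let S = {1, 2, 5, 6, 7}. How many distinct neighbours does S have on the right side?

The union of neighbours of {1, 2, 5, 6, 7} is {A, B, C, D, E, F}, which has 6 elements.
Since |N(S)| = 6 ≥ |S| = 5, Hall's condition holds for this subset.

6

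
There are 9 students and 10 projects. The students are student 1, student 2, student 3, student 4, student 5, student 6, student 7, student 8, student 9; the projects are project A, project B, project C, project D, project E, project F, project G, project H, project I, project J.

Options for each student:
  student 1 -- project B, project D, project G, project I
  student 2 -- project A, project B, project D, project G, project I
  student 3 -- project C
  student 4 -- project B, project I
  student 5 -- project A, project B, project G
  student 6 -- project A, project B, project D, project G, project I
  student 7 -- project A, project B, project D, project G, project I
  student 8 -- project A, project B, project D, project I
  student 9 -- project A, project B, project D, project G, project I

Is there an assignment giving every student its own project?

The set {student 1, student 2, student 4, student 5, student 6, student 7, student 8, student 9} has only 5 neighbours ({project A, project B, project D, project G, project I}), so by Hall's theorem at most 6 of the 9 students can be matched.
Hence no matching covers every student.

No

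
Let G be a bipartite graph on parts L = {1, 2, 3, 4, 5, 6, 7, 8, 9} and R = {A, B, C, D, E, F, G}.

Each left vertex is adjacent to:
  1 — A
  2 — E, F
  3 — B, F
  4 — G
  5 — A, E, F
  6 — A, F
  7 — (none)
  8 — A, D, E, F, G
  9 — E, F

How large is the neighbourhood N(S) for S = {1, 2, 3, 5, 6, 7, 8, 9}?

The union of neighbours of {1, 2, 3, 5, 6, 7, 8, 9} is {A, B, D, E, F, G}, which has 6 elements.
Since |N(S)| = 6 < |S| = 8, Hall's condition fails for this subset.

6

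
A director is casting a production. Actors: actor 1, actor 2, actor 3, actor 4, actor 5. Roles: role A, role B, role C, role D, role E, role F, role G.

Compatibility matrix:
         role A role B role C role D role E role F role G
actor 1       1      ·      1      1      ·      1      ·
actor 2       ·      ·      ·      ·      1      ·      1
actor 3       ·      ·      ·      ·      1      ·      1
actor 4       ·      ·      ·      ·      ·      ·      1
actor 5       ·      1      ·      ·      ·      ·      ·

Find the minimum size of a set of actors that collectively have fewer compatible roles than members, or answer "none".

Take S = {actor 2, actor 3, actor 4}. Its neighbourhood is {role E, role G}, so |N(S)| = 2 < |S| = 3.
Every subset of size less than 3 has at least as many neighbours as members, so 3 is the minimum.

3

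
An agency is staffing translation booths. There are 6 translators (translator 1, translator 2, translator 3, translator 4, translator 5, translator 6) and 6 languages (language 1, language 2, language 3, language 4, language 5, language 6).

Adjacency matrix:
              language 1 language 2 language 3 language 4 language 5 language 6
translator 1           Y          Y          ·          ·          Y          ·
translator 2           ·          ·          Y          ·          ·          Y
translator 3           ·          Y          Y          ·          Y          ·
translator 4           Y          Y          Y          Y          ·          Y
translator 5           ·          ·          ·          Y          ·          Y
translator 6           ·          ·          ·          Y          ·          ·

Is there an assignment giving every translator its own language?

Yes

One maximum matching: translator 1–language 1, translator 2–language 3, translator 3–language 5, translator 4–language 2, translator 5–language 6, translator 6–language 4.
Every translator is matched, so this is a perfect matching.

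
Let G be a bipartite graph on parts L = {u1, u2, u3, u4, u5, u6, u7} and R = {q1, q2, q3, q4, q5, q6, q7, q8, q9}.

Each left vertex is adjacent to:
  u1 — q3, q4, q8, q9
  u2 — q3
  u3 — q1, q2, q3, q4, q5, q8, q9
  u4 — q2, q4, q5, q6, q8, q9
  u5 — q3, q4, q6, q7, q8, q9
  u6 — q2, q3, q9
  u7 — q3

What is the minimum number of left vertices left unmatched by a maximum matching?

1

One maximum matching: u1→q8, u2→q3, u3→q4, u4→q6, u5→q9, u6→q2.
The set {u2, u7} has only 1 neighbour ({q3}), so by Hall's theorem at most 6 of the 7 left vertices can be matched.
That matches 6 of the 7, leaving 1 unmatched; no matching can do better.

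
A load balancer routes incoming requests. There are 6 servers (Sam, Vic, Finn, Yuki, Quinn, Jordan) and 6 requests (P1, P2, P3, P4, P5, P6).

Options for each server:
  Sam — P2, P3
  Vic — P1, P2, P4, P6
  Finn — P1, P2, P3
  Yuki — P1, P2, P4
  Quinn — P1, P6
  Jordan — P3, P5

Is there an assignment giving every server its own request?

Yes

For example, pair Sam–P2, Vic–P6, Finn–P3, Yuki–P4, Quinn–P1, Jordan–P5.
Every server is matched, so this is a perfect matching.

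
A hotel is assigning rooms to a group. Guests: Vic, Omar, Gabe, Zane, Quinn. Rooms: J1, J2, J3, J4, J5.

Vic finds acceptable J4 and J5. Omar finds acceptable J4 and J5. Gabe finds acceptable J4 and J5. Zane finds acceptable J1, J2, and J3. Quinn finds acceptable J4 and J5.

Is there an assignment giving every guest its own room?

No

The set {Vic, Omar, Gabe, Quinn} has only 2 neighbours ({J4, J5}), so by Hall's theorem at most 3 of the 5 guests can be matched.
Hence no matching covers every guest.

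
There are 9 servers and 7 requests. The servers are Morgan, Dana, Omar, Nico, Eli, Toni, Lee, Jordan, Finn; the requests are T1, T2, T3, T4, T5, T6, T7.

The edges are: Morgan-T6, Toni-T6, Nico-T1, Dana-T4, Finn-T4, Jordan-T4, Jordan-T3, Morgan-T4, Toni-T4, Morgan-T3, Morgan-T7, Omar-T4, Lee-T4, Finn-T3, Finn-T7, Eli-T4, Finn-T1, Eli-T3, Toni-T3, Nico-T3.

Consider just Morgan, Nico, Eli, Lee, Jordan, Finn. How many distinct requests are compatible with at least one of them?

The union of neighbours of {Morgan, Nico, Eli, Lee, Jordan, Finn} is {T1, T3, T4, T6, T7}, which has 5 elements.
Since |N(S)| = 5 < |S| = 6, Hall's condition fails for this subset.

5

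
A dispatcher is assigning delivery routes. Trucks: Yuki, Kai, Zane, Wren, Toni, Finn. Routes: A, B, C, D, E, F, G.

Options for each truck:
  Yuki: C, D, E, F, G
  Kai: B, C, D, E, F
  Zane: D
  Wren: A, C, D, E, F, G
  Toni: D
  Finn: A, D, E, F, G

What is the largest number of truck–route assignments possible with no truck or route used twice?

One maximum matching: Yuki–E, Kai–B, Zane–D, Wren–A, Finn–G.
The set {Zane, Toni} has only 1 neighbour ({D}), so by Hall's theorem at most 5 of the 6 trucks can be matched.

5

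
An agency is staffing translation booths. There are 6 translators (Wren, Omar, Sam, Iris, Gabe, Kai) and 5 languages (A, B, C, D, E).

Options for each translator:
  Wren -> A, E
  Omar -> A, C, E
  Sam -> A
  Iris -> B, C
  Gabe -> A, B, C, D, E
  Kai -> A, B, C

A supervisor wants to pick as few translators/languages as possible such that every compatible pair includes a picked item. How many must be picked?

The 5 edges Wren–E, Omar–C, Sam–A, Iris–B, Gabe–D form a matching, so any vertex cover needs at least 5 vertices (one per matched edge).
Conversely {Gabe, A, B, C, E} meets every edge and has exactly 5 vertices, so 5 is optimal.

5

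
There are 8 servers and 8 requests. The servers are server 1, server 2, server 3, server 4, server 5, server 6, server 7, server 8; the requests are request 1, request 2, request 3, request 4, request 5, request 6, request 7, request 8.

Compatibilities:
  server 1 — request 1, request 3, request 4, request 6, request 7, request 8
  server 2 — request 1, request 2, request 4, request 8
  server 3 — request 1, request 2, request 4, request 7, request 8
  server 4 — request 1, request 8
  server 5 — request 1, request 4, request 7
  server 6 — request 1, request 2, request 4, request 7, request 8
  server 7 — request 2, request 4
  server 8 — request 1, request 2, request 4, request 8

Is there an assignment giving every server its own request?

The set {server 2, server 3, server 4, server 5, server 6, server 7, server 8} has only 5 neighbours ({request 1, request 2, request 4, request 7, request 8}), so by Hall's theorem at most 6 of the 8 servers can be matched.
Hence no matching covers every server.

No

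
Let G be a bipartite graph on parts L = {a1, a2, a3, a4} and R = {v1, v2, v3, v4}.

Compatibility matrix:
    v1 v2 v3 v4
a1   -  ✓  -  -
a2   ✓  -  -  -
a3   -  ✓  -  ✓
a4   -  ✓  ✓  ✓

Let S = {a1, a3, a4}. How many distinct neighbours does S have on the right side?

The union of neighbours of {a1, a3, a4} is {v2, v3, v4}, which has 3 elements.
Since |N(S)| = 3 ≥ |S| = 3, Hall's condition holds for this subset.

3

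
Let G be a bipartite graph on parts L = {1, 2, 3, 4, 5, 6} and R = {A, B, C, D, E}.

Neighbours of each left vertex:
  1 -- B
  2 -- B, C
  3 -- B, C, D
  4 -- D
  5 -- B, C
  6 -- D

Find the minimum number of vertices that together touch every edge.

{B, C, D} is a vertex cover of size 3: every edge has an endpoint in this set.
No smaller cover exists because 1–B, 2–C, 3–D is a matching of size 3, and a cover must include an endpoint of each of these disjoint edges (König's theorem).

3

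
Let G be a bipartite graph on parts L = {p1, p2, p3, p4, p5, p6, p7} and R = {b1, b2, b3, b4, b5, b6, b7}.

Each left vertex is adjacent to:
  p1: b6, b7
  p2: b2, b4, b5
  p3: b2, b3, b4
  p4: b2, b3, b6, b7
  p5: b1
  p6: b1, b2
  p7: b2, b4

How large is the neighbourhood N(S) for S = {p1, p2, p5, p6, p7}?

The union of neighbours of {p1, p2, p5, p6, p7} is {b1, b2, b4, b5, b6, b7}, which has 6 elements.
Since |N(S)| = 6 ≥ |S| = 5, Hall's condition holds for this subset.

6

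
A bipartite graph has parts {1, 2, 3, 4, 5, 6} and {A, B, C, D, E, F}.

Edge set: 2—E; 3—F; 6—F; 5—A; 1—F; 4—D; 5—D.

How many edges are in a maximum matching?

One maximum matching: 1–F, 2–E, 4–D, 5–A.
The set {1, 3, 6} has only 1 neighbour ({F}), so by Hall's theorem at most 4 of the 6 left vertices can be matched.

4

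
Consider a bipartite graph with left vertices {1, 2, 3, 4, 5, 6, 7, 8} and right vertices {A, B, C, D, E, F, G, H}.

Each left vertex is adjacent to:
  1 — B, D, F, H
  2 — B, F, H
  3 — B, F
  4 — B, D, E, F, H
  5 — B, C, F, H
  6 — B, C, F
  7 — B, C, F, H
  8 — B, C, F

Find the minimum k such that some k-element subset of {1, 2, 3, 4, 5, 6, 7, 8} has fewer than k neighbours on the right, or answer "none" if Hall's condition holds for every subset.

5

Take S = {2, 3, 5, 6, 7}. Its neighbourhood is {B, C, F, H}, so |N(S)| = 4 < |S| = 5.
Every subset of size less than 5 has at least as many neighbours as members, so 5 is the minimum.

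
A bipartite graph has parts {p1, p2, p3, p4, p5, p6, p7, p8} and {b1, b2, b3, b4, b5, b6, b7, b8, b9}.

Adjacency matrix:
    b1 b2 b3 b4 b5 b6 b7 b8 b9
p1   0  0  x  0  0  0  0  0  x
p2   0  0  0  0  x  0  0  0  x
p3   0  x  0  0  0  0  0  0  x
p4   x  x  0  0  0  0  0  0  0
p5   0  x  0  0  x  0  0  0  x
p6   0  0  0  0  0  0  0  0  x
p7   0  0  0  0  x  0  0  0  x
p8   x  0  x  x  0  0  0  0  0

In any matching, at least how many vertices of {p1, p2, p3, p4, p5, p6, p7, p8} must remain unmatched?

2

One maximum matching: p1→b3, p2→b9, p3→b2, p4→b1, p5→b5, p8→b4.
The set {p2, p3, p5, p6, p7} has only 3 neighbours ({b2, b5, b9}), so by Hall's theorem at most 6 of the 8 left vertices can be matched.
That matches 6 of the 8, leaving 2 unmatched; no matching can do better.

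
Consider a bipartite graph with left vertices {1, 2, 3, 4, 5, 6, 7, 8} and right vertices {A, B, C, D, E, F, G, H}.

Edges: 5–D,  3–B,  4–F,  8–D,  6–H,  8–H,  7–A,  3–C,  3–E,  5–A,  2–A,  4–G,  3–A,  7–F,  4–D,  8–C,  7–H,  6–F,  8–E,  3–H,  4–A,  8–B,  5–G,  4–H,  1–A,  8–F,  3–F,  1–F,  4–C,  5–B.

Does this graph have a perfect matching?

The set {1, 2, 6, 7} has only 3 neighbours ({A, F, H}), so by Hall's theorem at most 7 of the 8 left vertices can be matched.
Hence no matching covers every left vertex.

No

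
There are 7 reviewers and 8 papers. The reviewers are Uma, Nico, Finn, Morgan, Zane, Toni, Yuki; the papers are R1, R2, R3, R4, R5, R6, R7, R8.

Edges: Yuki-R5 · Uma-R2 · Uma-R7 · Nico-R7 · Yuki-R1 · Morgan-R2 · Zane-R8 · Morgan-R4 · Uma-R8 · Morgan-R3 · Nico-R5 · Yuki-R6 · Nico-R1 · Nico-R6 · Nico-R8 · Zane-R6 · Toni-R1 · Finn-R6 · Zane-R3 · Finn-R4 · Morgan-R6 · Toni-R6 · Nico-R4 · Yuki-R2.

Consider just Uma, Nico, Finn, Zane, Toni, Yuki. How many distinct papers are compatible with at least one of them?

The union of neighbours of {Uma, Nico, Finn, Zane, Toni, Yuki} is {R1, R2, R3, R4, R5, R6, R7, R8}, which has 8 elements.
Since |N(S)| = 8 ≥ |S| = 6, Hall's condition holds for this subset.

8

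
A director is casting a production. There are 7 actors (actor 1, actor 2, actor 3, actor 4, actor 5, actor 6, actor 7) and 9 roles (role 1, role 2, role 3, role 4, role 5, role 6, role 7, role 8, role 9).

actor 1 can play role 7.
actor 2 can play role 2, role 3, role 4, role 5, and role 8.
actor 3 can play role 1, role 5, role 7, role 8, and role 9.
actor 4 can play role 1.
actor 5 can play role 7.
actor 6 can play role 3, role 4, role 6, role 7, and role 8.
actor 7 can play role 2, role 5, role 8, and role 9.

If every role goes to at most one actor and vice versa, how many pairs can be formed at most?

6

A valid assignment of size 6: actor 1-role 7, actor 2-role 3, actor 3-role 9, actor 4-role 1, actor 6-role 8, actor 7-role 2.
The set {actor 1, actor 5} has only 1 neighbour ({role 7}), so by Hall's theorem at most 6 of the 7 actors can be matched.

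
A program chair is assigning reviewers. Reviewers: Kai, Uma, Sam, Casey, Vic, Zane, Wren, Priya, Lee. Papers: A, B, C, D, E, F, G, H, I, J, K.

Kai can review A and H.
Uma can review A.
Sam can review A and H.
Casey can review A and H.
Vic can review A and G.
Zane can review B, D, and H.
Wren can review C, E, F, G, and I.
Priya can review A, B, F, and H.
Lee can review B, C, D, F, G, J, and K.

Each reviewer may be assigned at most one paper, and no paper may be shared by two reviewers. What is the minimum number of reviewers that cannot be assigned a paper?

One maximum matching: Kai–H, Uma–A, Vic–G, Zane–D, Wren–E, Priya–B, Lee–J.
The set {Kai, Uma, Sam, Casey} has only 2 neighbours ({A, H}), so by Hall's theorem at most 7 of the 9 reviewers can be matched.
That matches 7 of the 9, leaving 2 unmatched; no matching can do better.

2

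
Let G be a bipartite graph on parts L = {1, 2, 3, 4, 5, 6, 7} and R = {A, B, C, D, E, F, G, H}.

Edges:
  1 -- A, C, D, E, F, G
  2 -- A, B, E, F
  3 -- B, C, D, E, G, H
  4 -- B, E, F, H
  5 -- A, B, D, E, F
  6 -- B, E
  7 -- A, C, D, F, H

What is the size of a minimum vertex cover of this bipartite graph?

{1, 2, 3, 4, 5, 6, 7} is a vertex cover of size 7: every edge has an endpoint in this set.
No smaller cover exists because 1–G, 2–F, 3–E, 4–H, 5–D, 6–B, 7–A is a matching of size 7, and a cover must include an endpoint of each of these disjoint edges (König's theorem).

7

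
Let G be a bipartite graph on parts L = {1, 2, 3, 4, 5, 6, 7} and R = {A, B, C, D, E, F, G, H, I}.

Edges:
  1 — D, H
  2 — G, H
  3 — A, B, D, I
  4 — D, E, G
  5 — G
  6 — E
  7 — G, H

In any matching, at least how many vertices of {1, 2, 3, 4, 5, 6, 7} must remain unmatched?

One maximum matching: 1-D, 2-H, 3-I, 4-E, 5-G.
The set {1, 2, 4, 5, 6, 7} has only 4 neighbours ({D, E, G, H}), so by Hall's theorem at most 5 of the 7 left vertices can be matched.
That matches 5 of the 7, leaving 2 unmatched; no matching can do better.

2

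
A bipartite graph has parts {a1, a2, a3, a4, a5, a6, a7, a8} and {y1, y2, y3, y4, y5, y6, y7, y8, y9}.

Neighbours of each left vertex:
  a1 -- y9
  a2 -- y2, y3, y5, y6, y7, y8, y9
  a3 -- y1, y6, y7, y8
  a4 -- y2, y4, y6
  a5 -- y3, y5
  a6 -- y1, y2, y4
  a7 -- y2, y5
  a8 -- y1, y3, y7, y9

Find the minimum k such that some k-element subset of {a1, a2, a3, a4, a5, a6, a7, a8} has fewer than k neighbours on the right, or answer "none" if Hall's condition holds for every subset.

A matching saturating every left vertex exists, for instance a1→y9, a2→y7, a3→y1, a4→y6, a5→y5, a6→y4, a7→y2, a8→y3.
By Hall's marriage theorem, this means |N(S)| ≥ |S| for every subset S, so no violating subset exists.

none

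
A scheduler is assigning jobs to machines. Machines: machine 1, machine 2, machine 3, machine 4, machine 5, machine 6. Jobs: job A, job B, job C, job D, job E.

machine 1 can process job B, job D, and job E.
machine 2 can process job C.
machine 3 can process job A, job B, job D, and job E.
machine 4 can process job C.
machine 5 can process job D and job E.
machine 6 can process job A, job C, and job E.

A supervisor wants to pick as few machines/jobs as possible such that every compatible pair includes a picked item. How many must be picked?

{machine 1, machine 3, machine 5, machine 6, job C} is a vertex cover of size 5: every edge has an endpoint in this set.
No smaller cover exists because machine 1–job B, machine 2–job C, machine 3–job E, machine 5–job D, machine 6–job A is a matching of size 5, and a cover must include an endpoint of each of these disjoint edges (König's theorem).

5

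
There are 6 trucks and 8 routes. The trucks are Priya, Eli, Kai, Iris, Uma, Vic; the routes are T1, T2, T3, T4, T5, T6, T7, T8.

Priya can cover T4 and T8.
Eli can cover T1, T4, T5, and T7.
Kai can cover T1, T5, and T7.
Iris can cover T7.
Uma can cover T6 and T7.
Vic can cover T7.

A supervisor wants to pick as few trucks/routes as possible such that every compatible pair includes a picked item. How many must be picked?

5

A maximum matching has 5 edges (e.g. Priya–T8, Eli–T1, Kai–T5, Iris–T7, Uma–T6).
By König's theorem the minimum vertex cover has the same size. One such cover is {Priya, Eli, Kai, Uma, T7}.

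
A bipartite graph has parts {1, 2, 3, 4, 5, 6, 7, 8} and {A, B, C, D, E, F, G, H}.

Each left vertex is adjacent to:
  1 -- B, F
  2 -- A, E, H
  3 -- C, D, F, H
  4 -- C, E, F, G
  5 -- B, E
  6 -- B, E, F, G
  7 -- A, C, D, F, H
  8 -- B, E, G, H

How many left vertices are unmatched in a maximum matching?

0

A valid assignment of size 8: 1→F, 2→H, 3→D, 4→C, 5→E, 6→G, 7→A, 8→B.
This saturates every left vertex, so 8 is the maximum.
That matches 8 of the 8, leaving 0 unmatched; no matching can do better.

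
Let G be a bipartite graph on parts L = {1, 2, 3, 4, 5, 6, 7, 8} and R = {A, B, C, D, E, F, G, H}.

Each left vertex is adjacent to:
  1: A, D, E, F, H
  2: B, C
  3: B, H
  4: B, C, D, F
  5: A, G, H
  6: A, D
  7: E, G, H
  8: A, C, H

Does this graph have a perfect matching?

Yes

A valid assignment of size 8: 1→A, 2→B, 3→H, 4→F, 5→G, 6→D, 7→E, 8→C.
Every left vertex is matched, so this is a perfect matching.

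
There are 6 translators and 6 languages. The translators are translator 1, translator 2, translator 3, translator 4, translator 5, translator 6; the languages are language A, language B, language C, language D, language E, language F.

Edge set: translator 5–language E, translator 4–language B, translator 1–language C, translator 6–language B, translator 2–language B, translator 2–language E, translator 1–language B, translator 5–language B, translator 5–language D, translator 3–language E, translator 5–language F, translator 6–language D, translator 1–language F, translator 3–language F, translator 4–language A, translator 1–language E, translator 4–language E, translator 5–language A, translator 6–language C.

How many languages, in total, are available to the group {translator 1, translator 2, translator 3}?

4

The union of neighbours of {translator 1, translator 2, translator 3} is {language B, language C, language E, language F}, which has 4 elements.
Since |N(S)| = 4 ≥ |S| = 3, Hall's condition holds for this subset.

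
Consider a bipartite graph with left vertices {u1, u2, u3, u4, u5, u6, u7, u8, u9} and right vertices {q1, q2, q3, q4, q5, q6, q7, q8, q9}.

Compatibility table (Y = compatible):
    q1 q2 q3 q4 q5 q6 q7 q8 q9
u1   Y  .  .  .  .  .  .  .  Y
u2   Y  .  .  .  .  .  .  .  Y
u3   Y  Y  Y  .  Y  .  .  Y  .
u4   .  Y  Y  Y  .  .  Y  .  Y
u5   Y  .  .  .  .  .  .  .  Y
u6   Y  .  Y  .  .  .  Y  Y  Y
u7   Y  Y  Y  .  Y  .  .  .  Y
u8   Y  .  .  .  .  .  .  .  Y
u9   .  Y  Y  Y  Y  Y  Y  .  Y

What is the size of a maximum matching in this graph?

One maximum matching: u1-q1, u2-q9, u3-q8, u4-q4, u6-q7, u7-q3, u9-q6.
The set {u1, u2, u5, u8} has only 2 neighbours ({q1, q9}), so by Hall's theorem at most 7 of the 9 left vertices can be matched.

7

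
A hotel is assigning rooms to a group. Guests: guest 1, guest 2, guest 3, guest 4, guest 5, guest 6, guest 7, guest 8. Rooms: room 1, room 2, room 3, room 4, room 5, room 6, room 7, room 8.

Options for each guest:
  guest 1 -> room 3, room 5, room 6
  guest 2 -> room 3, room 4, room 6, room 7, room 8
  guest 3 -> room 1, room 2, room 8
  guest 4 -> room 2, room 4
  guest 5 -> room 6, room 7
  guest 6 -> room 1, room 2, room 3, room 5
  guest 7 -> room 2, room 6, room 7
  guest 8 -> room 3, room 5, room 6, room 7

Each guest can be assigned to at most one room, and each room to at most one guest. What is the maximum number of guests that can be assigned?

8

For example, pair guest 1–room 3, guest 2–room 8, guest 3–room 1, guest 4–room 4, guest 5–room 6, guest 6–room 5, guest 7–room 2, guest 8–room 7.
This saturates every guest, so 8 is the maximum.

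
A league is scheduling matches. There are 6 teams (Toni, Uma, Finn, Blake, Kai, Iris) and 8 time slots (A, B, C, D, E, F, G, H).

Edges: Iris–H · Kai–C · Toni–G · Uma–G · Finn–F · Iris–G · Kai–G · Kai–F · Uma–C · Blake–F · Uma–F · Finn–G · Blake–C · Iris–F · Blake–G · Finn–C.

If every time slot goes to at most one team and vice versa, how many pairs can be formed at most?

4

For example, pair Toni→G, Uma→C, Finn→F, Iris→H.
The set {Toni, Uma, Finn, Blake, Kai} has only 3 neighbours ({C, F, G}), so by Hall's theorem at most 4 of the 6 teams can be matched.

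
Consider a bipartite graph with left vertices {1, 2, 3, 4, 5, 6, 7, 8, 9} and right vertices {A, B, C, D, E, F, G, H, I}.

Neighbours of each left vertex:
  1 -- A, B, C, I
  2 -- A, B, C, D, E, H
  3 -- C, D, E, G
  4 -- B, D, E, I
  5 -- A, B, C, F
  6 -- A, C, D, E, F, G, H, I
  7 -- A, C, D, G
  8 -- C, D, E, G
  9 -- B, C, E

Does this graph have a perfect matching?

Yes

For example, pair 1-I, 2-H, 3-D, 4-E, 5-F, 6-A, 7-G, 8-C, 9-B.
All 9 left vertices are covered.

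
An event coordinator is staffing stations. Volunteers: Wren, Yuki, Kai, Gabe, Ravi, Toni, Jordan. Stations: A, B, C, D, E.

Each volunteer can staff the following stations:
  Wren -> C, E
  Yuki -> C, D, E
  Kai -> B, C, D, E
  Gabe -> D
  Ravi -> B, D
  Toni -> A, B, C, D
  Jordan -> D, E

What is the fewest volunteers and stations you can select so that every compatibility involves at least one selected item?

5

A maximum matching has 5 edges (e.g. Wren–C, Yuki–E, Kai–B, Gabe–D, Toni–A).
By König's theorem the minimum vertex cover has the same size. One such cover is {Toni, B, C, D, E}.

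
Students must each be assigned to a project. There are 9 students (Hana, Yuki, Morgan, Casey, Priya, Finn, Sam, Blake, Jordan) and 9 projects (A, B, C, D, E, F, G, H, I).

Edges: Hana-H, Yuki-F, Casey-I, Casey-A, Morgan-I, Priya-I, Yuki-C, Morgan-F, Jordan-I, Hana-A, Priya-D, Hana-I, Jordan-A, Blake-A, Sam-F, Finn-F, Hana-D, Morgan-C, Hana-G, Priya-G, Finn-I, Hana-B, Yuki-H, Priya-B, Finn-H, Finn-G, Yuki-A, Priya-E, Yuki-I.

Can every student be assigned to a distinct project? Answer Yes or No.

The set {Casey, Blake, Jordan} has only 2 neighbours ({A, I}), so by Hall's theorem at most 8 of the 9 students can be matched.
Hence no matching covers every student.

No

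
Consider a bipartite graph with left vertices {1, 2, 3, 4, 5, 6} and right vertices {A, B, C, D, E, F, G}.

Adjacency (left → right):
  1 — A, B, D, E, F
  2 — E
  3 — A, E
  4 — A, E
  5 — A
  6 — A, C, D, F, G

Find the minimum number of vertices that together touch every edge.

{1, 6, A, E} is a vertex cover of size 4: every edge has an endpoint in this set.
No smaller cover exists because 1–B, 2–E, 3–A, 6–G is a matching of size 4, and a cover must include an endpoint of each of these disjoint edges (König's theorem).

4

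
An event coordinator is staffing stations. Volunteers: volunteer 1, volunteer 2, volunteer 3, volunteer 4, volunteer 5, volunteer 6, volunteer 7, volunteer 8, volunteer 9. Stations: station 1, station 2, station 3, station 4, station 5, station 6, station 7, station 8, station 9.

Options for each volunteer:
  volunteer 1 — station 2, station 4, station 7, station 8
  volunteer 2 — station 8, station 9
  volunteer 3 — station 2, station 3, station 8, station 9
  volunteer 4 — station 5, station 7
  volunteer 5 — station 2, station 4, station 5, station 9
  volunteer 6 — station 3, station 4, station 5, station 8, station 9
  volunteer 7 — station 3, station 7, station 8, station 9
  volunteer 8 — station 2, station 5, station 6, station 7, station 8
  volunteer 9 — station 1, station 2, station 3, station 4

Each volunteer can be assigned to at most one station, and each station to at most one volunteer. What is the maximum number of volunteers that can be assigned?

9

One maximum matching: volunteer 1→station 8, volunteer 2→station 9, volunteer 3→station 2, volunteer 4→station 7, volunteer 5→station 4, volunteer 6→station 5, volunteer 7→station 3, volunteer 8→station 6, volunteer 9→station 1.
This saturates every volunteer, so 9 is the maximum.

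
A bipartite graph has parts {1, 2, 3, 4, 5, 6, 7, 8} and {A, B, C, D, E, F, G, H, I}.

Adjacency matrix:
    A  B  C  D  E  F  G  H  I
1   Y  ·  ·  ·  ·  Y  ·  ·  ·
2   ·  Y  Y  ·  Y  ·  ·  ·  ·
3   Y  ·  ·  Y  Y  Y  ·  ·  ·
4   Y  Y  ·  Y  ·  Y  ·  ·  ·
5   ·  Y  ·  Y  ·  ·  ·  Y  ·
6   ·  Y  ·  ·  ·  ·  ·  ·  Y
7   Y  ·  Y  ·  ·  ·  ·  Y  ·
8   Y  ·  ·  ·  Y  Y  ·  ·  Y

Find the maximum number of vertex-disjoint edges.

8

One maximum matching: 1–A, 2–E, 3–D, 4–F, 5–H, 6–B, 7–C, 8–I.
All 8 left vertices are matched, so no larger matching exists.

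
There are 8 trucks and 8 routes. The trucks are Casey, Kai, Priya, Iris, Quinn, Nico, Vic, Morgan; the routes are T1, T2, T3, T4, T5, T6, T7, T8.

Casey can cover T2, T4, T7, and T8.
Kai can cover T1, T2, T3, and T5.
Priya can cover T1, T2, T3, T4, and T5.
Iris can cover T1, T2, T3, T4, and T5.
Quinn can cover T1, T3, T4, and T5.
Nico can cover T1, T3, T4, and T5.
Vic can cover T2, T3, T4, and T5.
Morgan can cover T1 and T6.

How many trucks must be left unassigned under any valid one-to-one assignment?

One maximum matching: Casey-T8, Kai-T2, Priya-T1, Iris-T3, Quinn-T5, Nico-T4, Morgan-T6.
The set {Kai, Priya, Iris, Quinn, Nico, Vic} has only 5 neighbours ({T1, T2, T3, T4, T5}), so by Hall's theorem at most 7 of the 8 trucks can be matched.
That matches 7 of the 8, leaving 1 unmatched; no matching can do better.

1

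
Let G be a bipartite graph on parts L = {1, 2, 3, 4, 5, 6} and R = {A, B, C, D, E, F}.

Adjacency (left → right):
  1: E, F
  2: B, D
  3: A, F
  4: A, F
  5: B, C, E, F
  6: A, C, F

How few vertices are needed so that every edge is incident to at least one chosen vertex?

A maximum matching has 6 edges (e.g. 1–E, 2–D, 3–A, 4–F, 5–B, 6–C).
By König's theorem the minimum vertex cover has the same size. One such cover is {1, 2, 3, 4, 5, 6}.

6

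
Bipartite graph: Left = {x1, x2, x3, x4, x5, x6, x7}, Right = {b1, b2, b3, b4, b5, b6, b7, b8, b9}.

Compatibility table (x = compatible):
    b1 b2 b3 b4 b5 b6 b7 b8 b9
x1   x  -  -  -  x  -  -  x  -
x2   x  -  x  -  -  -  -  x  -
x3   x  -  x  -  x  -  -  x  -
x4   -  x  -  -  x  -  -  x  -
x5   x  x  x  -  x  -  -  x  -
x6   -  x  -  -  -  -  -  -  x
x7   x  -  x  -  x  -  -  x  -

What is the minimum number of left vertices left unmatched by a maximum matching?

A valid assignment of size 6: x1-b5, x2-b8, x3-b3, x4-b2, x5-b1, x6-b9.
The set {x1, x2, x3, x4, x5, x7} has only 5 neighbours ({b1, b2, b3, b5, b8}), so by Hall's theorem at most 6 of the 7 left vertices can be matched.
That matches 6 of the 7, leaving 1 unmatched; no matching can do better.

1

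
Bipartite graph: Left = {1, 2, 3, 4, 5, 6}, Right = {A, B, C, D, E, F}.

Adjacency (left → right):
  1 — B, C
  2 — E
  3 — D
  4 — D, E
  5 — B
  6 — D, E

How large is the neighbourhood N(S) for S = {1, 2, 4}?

4

The union of neighbours of {1, 2, 4} is {B, C, D, E}, which has 4 elements.
Since |N(S)| = 4 ≥ |S| = 3, Hall's condition holds for this subset.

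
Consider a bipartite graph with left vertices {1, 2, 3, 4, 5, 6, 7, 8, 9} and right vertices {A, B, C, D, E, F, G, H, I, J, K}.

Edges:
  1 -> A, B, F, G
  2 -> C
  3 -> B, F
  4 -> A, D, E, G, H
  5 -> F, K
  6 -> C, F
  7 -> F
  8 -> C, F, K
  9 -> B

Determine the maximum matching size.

6

For example, pair 1–G, 2–C, 3–B, 4–A, 5–K, 6–F.
The set {2, 3, 5, 6, 7, 8, 9} has only 4 neighbours ({B, C, F, K}), so by Hall's theorem at most 6 of the 9 left vertices can be matched.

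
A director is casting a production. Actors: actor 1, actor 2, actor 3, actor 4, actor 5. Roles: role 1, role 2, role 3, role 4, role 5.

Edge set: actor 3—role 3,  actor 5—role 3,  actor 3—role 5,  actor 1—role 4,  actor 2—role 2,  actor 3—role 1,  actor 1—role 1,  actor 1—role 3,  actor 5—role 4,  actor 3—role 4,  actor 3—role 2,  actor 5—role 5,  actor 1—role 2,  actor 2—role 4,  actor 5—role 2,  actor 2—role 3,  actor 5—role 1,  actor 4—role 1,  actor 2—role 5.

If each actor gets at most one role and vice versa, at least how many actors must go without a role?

0

One maximum matching: actor 1→role 4, actor 2→role 2, actor 3→role 5, actor 4→role 1, actor 5→role 3.
All 5 actors are matched, so no larger matching exists.
That matches 5 of the 5, leaving 0 unmatched; no matching can do better.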